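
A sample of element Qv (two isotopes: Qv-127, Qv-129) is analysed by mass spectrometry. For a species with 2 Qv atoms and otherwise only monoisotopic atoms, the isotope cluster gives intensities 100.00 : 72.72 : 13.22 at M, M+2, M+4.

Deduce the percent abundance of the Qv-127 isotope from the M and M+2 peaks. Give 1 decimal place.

73.3%

Let p = fractional abundance of Qv-127. I(M+2)/I(M) = [C(2,1)·p^1·(1−p)] / p^2 = 2·(1−p)/p = 72.72/100.00 = 0.7272
(1−p)/p = 0.7272/2 = 0.3636  ⇒  p = 1/(1 + 0.3636) = 0.7334
Qv-127: 73.3%, Qv-129: 26.7%.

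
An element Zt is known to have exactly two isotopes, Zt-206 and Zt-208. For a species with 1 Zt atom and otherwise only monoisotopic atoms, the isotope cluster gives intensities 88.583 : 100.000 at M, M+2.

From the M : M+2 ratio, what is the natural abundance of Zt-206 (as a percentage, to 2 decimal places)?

If p is the fraction of Zt that is Zt-206, then I(M+2)/I(M) = [C(1,1)·p^0·(1−p)] / p^1 = 1·(1−p)/p = 100.000/88.583 = 1.1289
(1−p)/p = 1.1289/1 = 1.1289  ⇒  p = 1/(1 + 1.1289) = 0.4697
Zt-206: 46.97%, Zt-208: 53.03%.

46.97%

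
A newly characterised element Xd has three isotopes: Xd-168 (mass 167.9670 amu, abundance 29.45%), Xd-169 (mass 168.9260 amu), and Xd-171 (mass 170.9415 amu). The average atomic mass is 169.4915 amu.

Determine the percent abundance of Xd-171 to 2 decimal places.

42.07%

The remaining 70.55% is split between Xd-169 (fraction x) and Xd-171 (fraction 0.7055 − x).
Substituting: 168.9260x + 170.9415(0.7055 − x) = 120.0252185
(168.9260 − 170.9415)x = -0.57400975  ⇒  x = 0.28480, y = 0.42070
Xd-169: 28.48%, Xd-171: 42.07%.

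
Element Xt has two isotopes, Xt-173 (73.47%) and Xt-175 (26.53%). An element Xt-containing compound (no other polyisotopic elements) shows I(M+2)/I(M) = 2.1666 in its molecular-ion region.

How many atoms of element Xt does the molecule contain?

For n independent Xt atoms, I(M+2)/I(M) = n · (abundance Xt-175) / (abundance Xt-173) = n · 0.2653/0.7347.
n = 2.1666 × 0.7347/0.2653 = 6.00 ≈ 6

6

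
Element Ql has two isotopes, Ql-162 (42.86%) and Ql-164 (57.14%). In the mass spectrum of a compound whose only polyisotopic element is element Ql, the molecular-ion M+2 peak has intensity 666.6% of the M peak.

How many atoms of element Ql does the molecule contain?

5

The M+2/M ratio from n Ql atoms is n · q/p = n · 0.5714/0.4286.
n = 6.666 × 0.4286/0.5714 = 5.00 ≈ 5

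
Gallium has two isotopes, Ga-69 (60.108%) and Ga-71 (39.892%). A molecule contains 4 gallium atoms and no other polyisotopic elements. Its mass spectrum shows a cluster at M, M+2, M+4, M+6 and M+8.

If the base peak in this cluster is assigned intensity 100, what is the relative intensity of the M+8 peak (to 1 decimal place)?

7.3

Term probabilities: M 0.1305, M+2 0.3465, M+4 0.3450, M+6 0.1526, M+8 0.0253. Base peak = M+2.
P(M+2) = C(4,1) × 0.60108^3 × 0.39892^1 = 4 × 0.2171685 × 0.39892 = 0.346531 (base)
P(M+8) = C(4,4) × 0.60108^0 × 0.39892^4 = 1 × 1.0000 × 0.02532464 = 0.025325
Relative intensity = 0.025325 / 0.346531 × 100 = 7.3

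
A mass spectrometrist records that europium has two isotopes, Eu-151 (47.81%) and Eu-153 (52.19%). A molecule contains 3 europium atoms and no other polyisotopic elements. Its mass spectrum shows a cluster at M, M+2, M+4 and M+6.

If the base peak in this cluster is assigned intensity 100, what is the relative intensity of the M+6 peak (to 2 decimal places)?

36.39

Binomial terms of (0.4781 + 0.5219)^3: M 0.1093, M+2 0.3579, M+4 0.3907, M+6 0.1422 → M+4 is the base peak.
P(M+4) = C(3,2) × 0.4781^1 × 0.5219^2 = 3 × 0.4781 × 0.27237961 = 0.390674 (base)
P(M+6) = C(3,3) × 0.4781^0 × 0.5219^3 = 1 × 1.0000 × 0.14215492 = 0.142155
Relative intensity = 0.142155 / 0.390674 × 100 = 36.39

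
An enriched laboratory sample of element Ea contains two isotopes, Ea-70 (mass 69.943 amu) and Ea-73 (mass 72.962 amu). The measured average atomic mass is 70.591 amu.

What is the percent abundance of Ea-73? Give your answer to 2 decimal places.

With x = fraction of Ea-70 (so Ea-73 is 1 − x):
69.943·x + 72.962·(1 − x) = 70.591
(69.943 − 72.962)·x = 70.591 − 72.962
x = -2.371 / -3.019 = 0.78536 → 78.54% Ea-70, 21.46% Ea-73.

21.46%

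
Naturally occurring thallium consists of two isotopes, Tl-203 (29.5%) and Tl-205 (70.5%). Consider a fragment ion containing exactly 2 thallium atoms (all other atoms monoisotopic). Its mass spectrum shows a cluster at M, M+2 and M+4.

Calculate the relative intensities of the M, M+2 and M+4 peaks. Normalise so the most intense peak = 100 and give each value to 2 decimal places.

17.51 : 83.69 : 100.00

The 2 Tl atoms are independent, so intensities follow the terms of (0.295 + 0.705)^2.
P(M) = 0.295^2 = 0.087025
P(M+2) = 2 × 0.295^1 × 0.705^1 = 0.415950
P(M+4) = 0.705^2 = 0.497025
The M+4 peak is largest (0.497025); scaling to 100 gives 17.51 : 83.69 : 100.00.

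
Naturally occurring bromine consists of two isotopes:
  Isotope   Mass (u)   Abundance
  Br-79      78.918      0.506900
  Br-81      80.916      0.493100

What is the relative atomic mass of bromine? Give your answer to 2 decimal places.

79.90 u

Ar = Σ fᵢ·mᵢ = 0.506900 × 78.918 + 0.493100 × 80.916
= 40.0035 + 39.8997 = 79.9032 u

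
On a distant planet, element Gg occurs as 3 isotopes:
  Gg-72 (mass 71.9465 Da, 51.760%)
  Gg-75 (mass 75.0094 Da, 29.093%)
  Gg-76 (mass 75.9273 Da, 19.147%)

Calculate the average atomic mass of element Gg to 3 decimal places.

Ar = Σ fᵢ·mᵢ = 0.51760 × 71.9465 + 0.29093 × 75.0094 + 0.19147 × 75.9273
= 37.23951 + 21.82248 + 14.53780 = 73.59979 Da

73.600 Da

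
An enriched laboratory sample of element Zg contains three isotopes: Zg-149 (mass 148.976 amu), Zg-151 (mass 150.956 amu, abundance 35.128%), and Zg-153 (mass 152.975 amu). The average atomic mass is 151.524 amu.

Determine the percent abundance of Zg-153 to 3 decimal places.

46.323%

Let x and y be the fractions of Zg-149 and Zg-153. Then x + y = 1 − 0.35128 = 0.64872 and 148.976x + 152.975y = 151.524 − 0.35128×150.956 = 98.49617632.
Substituting: 148.976x + 152.975(0.64872 − x) = 98.49617632
(148.976 − 152.975)x = -0.74176568  ⇒  x = 0.18549, y = 0.46323
Zg-149: 18.549%, Zg-153: 46.323%.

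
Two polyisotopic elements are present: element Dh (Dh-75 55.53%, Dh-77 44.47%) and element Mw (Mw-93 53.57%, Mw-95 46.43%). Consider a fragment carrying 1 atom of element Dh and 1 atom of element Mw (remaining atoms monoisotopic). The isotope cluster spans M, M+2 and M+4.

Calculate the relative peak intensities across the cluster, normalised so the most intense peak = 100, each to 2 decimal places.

59.97 : 100.00 : 41.62

Element Dh pattern (n=1): 0.5553 : 0.4447
Element Mw pattern (n=1): 0.5357 : 0.4643
Convolve the two distributions (both contribute in 2-u steps):
  M: 0.5553×0.5357 = 0.297474
  M+2: 0.5553×0.4643 + 0.4447×0.5357 = 0.496052
  M+4: 0.4447×0.4643 = 0.206474
Scale to base peak (0.496052) = 100: 59.97 : 100.00 : 41.62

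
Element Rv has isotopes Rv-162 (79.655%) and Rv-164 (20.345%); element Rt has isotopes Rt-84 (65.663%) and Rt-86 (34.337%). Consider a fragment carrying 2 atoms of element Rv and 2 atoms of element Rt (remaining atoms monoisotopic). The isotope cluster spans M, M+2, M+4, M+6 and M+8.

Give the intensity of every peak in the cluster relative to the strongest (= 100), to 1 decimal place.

Element Rv pattern (n=2): 0.6344919 : 0.32411619 : 0.0413919
Element Rt pattern (n=2): 0.43116296 : 0.45093409 : 0.11790296
Convolve the two distributions (both contribute in 2-u steps):
  M: 0.6344919×0.43116296 = 0.273569
  M+2: 0.6344919×0.45093409 + 0.32411619×0.43116296 = 0.425861
  M+4: 0.6344919×0.11790296 + 0.32411619×0.45093409 + 0.0413919×0.43116296 = 0.238810
  M+6: 0.32411619×0.11790296 + 0.0413919×0.45093409 = 0.056879
  M+8: 0.0413919×0.11790296 = 0.004880
Scale to base peak (0.425861) = 100: 64.2 : 100.0 : 56.1 : 13.4 : 1.1

64.2 : 100.0 : 56.1 : 13.4 : 1.1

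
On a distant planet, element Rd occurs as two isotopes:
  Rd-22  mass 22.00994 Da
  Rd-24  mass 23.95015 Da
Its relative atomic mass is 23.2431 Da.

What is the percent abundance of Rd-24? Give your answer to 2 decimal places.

63.56%

With x = fraction of Rd-22 (so Rd-24 is 1 − x):
22.00994·x + 23.95015·(1 − x) = 23.2431
(22.00994 − 23.95015)·x = 23.2431 − 23.95015
x = -0.70705 / -1.94021 = 0.36442 → 36.44% Rd-22, 63.56% Rd-24.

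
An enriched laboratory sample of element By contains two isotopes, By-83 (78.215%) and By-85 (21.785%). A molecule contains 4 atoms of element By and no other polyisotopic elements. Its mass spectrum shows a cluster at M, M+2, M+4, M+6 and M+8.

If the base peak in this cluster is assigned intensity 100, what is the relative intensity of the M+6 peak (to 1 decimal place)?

7.8

Binomial terms of (0.78215 + 0.21785)^4: M 0.3742, M+2 0.4170, M+4 0.1742, M+6 0.0323, M+8 0.0023 → M+2 is the base peak.
P(M+2) = C(4,1) × 0.78215^3 × 0.21785^1 = 4 × 0.47848701 × 0.21785 = 0.416954 (base)
P(M+6) = C(4,3) × 0.78215^1 × 0.21785^3 = 4 × 0.78215 × 0.01033886 = 0.032346
Relative intensity = 0.032346 / 0.416954 × 100 = 7.8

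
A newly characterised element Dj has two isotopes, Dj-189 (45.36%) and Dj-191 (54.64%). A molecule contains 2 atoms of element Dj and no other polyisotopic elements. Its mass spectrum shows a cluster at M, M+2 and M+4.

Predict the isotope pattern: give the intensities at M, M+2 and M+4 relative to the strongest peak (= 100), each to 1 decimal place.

41.5 : 100.0 : 60.2

Each Dj atom is independently Dj-189 (p = 0.4536) or Dj-191 (q = 0.5464); the cluster is the binomial expansion (p + q)^2.
P(M) = 0.4536^2 = 0.205753
P(M+2) = 2 × 0.4536^1 × 0.5464^1 = 0.495694
P(M+4) = 0.5464^2 = 0.298553
The M+2 peak is largest (0.495694); scaling to 100 gives 41.5 : 100.0 : 60.2.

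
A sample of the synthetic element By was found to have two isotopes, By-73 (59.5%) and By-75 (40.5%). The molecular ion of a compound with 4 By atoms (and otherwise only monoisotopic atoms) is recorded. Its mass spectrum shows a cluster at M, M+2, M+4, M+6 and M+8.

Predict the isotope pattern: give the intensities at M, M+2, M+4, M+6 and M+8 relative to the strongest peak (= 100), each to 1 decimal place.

36.0 : 97.9 : 100.0 : 45.4 : 7.7

Expanding (0.595 + 0.405)^4:
P(M) = 0.595^4 = 0.125334
P(M+2) = 4 × 0.595^3 × 0.405^1 = 0.341245
P(M+4) = 6 × 0.595^2 × 0.405^2 = 0.348414
P(M+6) = 4 × 0.595^1 × 0.405^3 = 0.158104
P(M+8) = 0.405^4 = 0.026904
The M+4 peak is largest (0.348414); scaling to 100 gives 36.0 : 97.9 : 100.0 : 45.4 : 7.7.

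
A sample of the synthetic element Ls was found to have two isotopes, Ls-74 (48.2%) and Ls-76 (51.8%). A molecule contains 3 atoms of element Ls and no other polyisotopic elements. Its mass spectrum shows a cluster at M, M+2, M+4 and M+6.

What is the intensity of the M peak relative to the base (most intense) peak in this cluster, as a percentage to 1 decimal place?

(0.482 + 0.518)^3 gives M 0.1120, M+2 0.3610, M+4 0.3880, M+6 0.1390; the largest is M+4.
P(M+4) = C(3,2) × 0.482^1 × 0.518^2 = 3 × 0.4820 × 0.268324 = 0.387997 (base)
P(M) = C(3,0) × 0.482^3 × 0.518^0 = 1 × 0.11198017 × 1.0000 = 0.111980
Relative intensity = 0.111980 / 0.387997 × 100 = 28.9

28.9%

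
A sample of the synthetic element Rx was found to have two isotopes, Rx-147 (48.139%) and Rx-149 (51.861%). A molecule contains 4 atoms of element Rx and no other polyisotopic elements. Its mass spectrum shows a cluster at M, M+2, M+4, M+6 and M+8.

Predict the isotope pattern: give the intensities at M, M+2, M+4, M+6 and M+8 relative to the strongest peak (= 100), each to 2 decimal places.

The 4 Rx atoms are independent, so intensities follow the terms of (0.48139 + 0.51861)^4.
P(M) = 0.48139^4 = 0.053702
P(M+2) = 4 × 0.48139^3 × 0.51861^1 = 0.231415
P(M+4) = 6 × 0.48139^2 × 0.51861^2 = 0.373962
P(M+6) = 4 × 0.48139^1 × 0.51861^3 = 0.268584
P(M+8) = 0.51861^4 = 0.072338
The M+4 peak is largest (0.373962); scaling to 100 gives 14.36 : 61.88 : 100.00 : 71.82 : 19.34.

14.36 : 61.88 : 100.00 : 71.82 : 19.34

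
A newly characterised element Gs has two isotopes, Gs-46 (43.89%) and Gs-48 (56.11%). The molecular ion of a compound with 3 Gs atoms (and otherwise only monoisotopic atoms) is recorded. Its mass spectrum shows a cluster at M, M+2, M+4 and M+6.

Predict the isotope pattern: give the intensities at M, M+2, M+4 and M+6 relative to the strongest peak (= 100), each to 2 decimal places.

20.40 : 78.22 : 100.00 : 42.61

Expanding (0.4389 + 0.5611)^3:
P(M) = 0.4389^3 = 0.084547
P(M+2) = 3 × 0.4389^2 × 0.5611^1 = 0.324259
P(M+4) = 3 × 0.4389^1 × 0.5611^2 = 0.414541
P(M+6) = 0.5611^3 = 0.176653
The M+4 peak is largest (0.414541); scaling to 100 gives 20.40 : 78.22 : 100.00 : 42.61.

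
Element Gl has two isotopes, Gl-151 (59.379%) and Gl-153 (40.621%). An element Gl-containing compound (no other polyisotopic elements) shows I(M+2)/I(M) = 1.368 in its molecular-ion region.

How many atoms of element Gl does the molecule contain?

2

For n independent Gl atoms, I(M+2)/I(M) = n · (abundance Gl-153) / (abundance Gl-151) = n · 0.40621/0.59379.
n = 1.368 × 0.59379/0.40621 = 2.00 ≈ 2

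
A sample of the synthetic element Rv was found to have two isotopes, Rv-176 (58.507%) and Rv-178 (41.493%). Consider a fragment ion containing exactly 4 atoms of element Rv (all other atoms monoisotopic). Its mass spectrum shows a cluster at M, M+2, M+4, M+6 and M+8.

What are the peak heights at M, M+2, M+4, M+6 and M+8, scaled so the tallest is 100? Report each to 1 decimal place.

Expanding (0.58507 + 0.41493)^4:
P(M) = 0.58507^4 = 0.117174
P(M+2) = 4 × 0.58507^3 × 0.41493^1 = 0.332398
P(M+4) = 6 × 0.58507^2 × 0.41493^2 = 0.353604
P(M+6) = 4 × 0.58507^1 × 0.41493^3 = 0.167183
P(M+8) = 0.41493^4 = 0.029641
The M+4 peak is largest (0.353604); scaling to 100 gives 33.1 : 94.0 : 100.0 : 47.3 : 8.4.

33.1 : 94.0 : 100.0 : 47.3 : 8.4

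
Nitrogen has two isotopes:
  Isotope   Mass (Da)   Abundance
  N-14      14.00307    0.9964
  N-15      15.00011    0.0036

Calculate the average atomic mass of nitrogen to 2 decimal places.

The abundance-weighted mean is 0.9964 × 14.00307 + 0.0036 × 15.00011
= 13.952659 + 0.054000 = 14.006659 Da

14.01 Da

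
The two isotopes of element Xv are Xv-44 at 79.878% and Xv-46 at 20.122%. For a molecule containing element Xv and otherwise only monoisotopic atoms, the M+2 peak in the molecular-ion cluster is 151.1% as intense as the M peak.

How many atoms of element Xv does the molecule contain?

The M+2/M ratio from n Xv atoms is n · q/p = n · 0.20122/0.79878.
n = 1.511 × 0.79878/0.20122 = 6.00 ≈ 6

6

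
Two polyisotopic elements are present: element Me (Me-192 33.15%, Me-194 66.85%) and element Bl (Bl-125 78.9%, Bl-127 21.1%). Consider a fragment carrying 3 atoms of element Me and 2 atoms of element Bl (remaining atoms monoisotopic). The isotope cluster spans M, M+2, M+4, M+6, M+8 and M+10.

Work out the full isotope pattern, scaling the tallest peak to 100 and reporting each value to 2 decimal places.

Element Me pattern (n=3): 0.03642928 : 0.22038891 : 0.44443434 : 0.29874747
Element Bl pattern (n=2): 0.622521 : 0.332958 : 0.044521
Convolve the two distributions (both contribute in 2-u steps):
  M: 0.03642928×0.622521 = 0.022678
  M+2: 0.03642928×0.332958 + 0.22038891×0.622521 = 0.149326
  M+4: 0.03642928×0.044521 + 0.22038891×0.332958 + 0.44443434×0.622521 = 0.351672
  M+6: 0.22038891×0.044521 + 0.44443434×0.332958 + 0.29874747×0.622521 = 0.343766
  M+8: 0.44443434×0.044521 + 0.29874747×0.332958 = 0.119257
  M+10: 0.29874747×0.044521 = 0.013301
Scale to base peak (0.351672) = 100: 6.45 : 42.46 : 100.00 : 97.75 : 33.91 : 3.78

6.45 : 42.46 : 100.00 : 97.75 : 33.91 : 3.78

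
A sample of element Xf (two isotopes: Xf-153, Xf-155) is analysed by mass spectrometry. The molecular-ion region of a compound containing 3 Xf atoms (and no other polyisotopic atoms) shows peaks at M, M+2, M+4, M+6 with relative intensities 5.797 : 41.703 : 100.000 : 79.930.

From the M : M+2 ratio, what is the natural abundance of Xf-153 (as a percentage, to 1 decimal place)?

If p is the fraction of Xf that is Xf-153, then I(M+2)/I(M) = [C(3,1)·p^2·(1−p)] / p^3 = 3·(1−p)/p = 41.703/5.797 = 7.1939
(1−p)/p = 7.1939/3 = 2.3980  ⇒  p = 1/(1 + 2.3980) = 0.2943
Xf-153: 29.4%, Xf-155: 70.6%.

29.4%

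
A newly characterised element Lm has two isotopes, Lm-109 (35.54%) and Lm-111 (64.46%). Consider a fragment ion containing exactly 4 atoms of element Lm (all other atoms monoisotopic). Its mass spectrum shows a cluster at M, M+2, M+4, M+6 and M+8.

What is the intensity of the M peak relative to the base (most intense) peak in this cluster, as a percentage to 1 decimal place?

4.2%

Binomial terms of (0.3554 + 0.6446)^4: M 0.0160, M+2 0.1157, M+4 0.3149, M+6 0.3808, M+8 0.1726 → M+6 is the base peak.
P(M+6) = C(4,3) × 0.3554^1 × 0.6446^3 = 4 × 0.3554 × 0.2678372 = 0.380757 (base)
P(M) = C(4,0) × 0.3554^4 × 0.6446^0 = 1 × 0.015954 × 1.0000 = 0.015954
Relative intensity = 0.015954 / 0.380757 × 100 = 4.2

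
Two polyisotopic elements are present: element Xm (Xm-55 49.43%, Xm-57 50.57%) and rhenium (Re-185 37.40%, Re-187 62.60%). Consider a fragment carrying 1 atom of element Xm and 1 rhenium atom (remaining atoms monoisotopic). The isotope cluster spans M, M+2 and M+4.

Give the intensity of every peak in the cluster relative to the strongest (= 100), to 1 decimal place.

37.1 : 100.0 : 63.5

Element Xm pattern (n=1): 0.4943 : 0.5057
Rhenium pattern (n=1): 0.3740 : 0.6260
Convolve the two distributions (both contribute in 2-u steps):
  M: 0.4943×0.3740 = 0.184868
  M+2: 0.4943×0.6260 + 0.5057×0.3740 = 0.498564
  M+4: 0.5057×0.6260 = 0.316568
Scale to base peak (0.498564) = 100: 37.1 : 100.0 : 63.5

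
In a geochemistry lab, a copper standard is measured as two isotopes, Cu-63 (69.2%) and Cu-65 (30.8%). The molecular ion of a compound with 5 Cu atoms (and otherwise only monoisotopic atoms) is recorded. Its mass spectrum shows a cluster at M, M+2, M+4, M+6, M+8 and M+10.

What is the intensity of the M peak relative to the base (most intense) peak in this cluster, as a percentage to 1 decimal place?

(0.692 + 0.308)^5 gives M 0.1587, M+2 0.3531, M+4 0.3144, M+6 0.1399, M+8 0.0311, M+10 0.0028; the largest is M+2.
P(M+2) = C(5,1) × 0.692^4 × 0.308^1 = 5 × 0.22931073 × 0.3080 = 0.353139 (base)
P(M) = C(5,0) × 0.692^5 × 0.308^0 = 1 × 0.15868303 × 1.0000 = 0.158683
Relative intensity = 0.158683 / 0.353139 × 100 = 44.9

44.9%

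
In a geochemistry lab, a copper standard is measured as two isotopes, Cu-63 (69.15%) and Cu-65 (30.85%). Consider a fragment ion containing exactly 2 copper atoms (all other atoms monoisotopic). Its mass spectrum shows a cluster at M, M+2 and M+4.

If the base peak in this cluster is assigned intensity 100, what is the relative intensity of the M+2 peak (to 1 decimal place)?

Term probabilities: M 0.4782, M+2 0.4267, M+4 0.0952. Base peak = M.
P(M) = C(2,0) × 0.6915^2 × 0.3085^0 = 1 × 0.47817225 × 1.0000 = 0.478172 (base)
P(M+2) = C(2,1) × 0.6915^1 × 0.3085^1 = 2 × 0.6915 × 0.3085 = 0.426656
Relative intensity = 0.426656 / 0.478172 × 100 = 89.2

89.2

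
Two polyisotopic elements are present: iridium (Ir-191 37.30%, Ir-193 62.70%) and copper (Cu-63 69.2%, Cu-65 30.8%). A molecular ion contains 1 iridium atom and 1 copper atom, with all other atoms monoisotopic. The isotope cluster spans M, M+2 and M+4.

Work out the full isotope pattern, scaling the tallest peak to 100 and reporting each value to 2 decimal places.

Iridium pattern (n=1): 0.3730 : 0.6270
Copper pattern (n=1): 0.6920 : 0.3080
Convolve the two distributions (both contribute in 2-u steps):
  M: 0.3730×0.6920 = 0.258116
  M+2: 0.3730×0.3080 + 0.6270×0.6920 = 0.548768
  M+4: 0.6270×0.3080 = 0.193116
Scale to base peak (0.548768) = 100: 47.04 : 100.00 : 35.19

47.04 : 100.00 : 35.19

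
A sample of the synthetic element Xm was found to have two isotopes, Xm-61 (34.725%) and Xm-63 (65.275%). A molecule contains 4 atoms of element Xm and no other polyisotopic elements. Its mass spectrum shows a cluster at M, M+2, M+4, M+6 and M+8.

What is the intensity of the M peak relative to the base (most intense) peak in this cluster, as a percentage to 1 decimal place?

3.8%

Binomial terms of (0.34725 + 0.65275)^4: M 0.0145, M+2 0.1093, M+4 0.3083, M+6 0.3863, M+8 0.1815 → M+6 is the base peak.
P(M+6) = C(4,3) × 0.34725^1 × 0.65275^3 = 4 × 0.34725 × 0.27812539 = 0.386316 (base)
P(M) = C(4,0) × 0.34725^4 × 0.65275^0 = 1 × 0.01454015 × 1.0000 = 0.014540
Relative intensity = 0.014540 / 0.386316 × 100 = 3.8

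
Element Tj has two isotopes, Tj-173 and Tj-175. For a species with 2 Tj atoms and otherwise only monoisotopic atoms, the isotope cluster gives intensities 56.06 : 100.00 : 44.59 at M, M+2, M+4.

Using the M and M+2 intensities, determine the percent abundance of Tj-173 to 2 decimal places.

If p is the fraction of Tj that is Tj-173, then I(M+2)/I(M) = [C(2,1)·p^1·(1−p)] / p^2 = 2·(1−p)/p = 100.00/56.06 = 1.7838
(1−p)/p = 1.7838/2 = 0.8919  ⇒  p = 1/(1 + 0.8919) = 0.5286
Tj-173: 52.86%, Tj-175: 47.14%.

52.86%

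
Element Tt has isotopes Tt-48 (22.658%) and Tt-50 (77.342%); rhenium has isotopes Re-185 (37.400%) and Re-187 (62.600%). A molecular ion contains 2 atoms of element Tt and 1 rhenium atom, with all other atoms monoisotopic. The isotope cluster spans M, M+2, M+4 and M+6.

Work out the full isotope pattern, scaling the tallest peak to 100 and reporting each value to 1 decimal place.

4.3 : 36.8 : 100.0 : 84.5

Element Tt pattern (n=2): 0.0513385 : 0.35048301 : 0.5981785
Rhenium pattern (n=1): 0.3740 : 0.6260
Convolve the two distributions (both contribute in 2-u steps):
  M: 0.0513385×0.3740 = 0.019201
  M+2: 0.0513385×0.6260 + 0.35048301×0.3740 = 0.163219
  M+4: 0.35048301×0.6260 + 0.5981785×0.3740 = 0.443121
  M+6: 0.5981785×0.6260 = 0.374460
Scale to base peak (0.443121) = 100: 4.3 : 36.8 : 100.0 : 84.5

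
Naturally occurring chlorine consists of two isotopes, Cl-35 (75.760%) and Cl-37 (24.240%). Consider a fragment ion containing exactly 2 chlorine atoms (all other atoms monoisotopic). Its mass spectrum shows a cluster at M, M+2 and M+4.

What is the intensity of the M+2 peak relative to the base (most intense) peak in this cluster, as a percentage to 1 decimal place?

64.0%

(0.75760 + 0.24240)^2 gives M 0.5740, M+2 0.3673, M+4 0.0588; the largest is M.
P(M) = C(2,0) × 0.75760^2 × 0.24240^0 = 1 × 0.57395776 × 1.0000 = 0.573958 (base)
P(M+2) = C(2,1) × 0.75760^1 × 0.24240^1 = 2 × 0.7576 × 0.2424 = 0.367284
Relative intensity = 0.367284 / 0.573958 × 100 = 64.0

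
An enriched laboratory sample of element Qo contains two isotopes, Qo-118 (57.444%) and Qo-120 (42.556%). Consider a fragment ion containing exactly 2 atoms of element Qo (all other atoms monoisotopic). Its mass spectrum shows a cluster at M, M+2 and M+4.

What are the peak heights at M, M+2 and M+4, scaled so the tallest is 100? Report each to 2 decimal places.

67.49 : 100.00 : 37.04

The 2 Qo atoms are independent, so intensities follow the terms of (0.57444 + 0.42556)^2.
P(M) = 0.57444^2 = 0.329981
P(M+2) = 2 × 0.57444^1 × 0.42556^1 = 0.488917
P(M+4) = 0.42556^2 = 0.181101
The M+2 peak is largest (0.488917); scaling to 100 gives 67.49 : 100.00 : 37.04.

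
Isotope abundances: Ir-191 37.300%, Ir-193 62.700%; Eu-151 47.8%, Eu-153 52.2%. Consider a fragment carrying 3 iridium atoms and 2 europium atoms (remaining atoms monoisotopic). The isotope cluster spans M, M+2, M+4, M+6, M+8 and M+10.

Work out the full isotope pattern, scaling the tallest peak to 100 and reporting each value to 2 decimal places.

3.42 : 24.68 : 70.65 : 100.00 : 69.96 : 19.35

Iridium pattern (n=3): 0.05189512 : 0.26170165 : 0.43991135 : 0.24649188
Europium pattern (n=2): 0.228484 : 0.499032 : 0.272484
Convolve the two distributions (both contribute in 2-u steps):
  M: 0.05189512×0.228484 = 0.011857
  M+2: 0.05189512×0.499032 + 0.26170165×0.228484 = 0.085692
  M+4: 0.05189512×0.272484 + 0.26170165×0.499032 + 0.43991135×0.228484 = 0.245251
  M+6: 0.26170165×0.272484 + 0.43991135×0.499032 + 0.24649188×0.228484 = 0.347159
  M+8: 0.43991135×0.272484 + 0.24649188×0.499032 = 0.242876
  M+10: 0.24649188×0.272484 = 0.067165
Scale to base peak (0.347159) = 100: 3.42 : 24.68 : 70.65 : 100.00 : 69.96 : 19.35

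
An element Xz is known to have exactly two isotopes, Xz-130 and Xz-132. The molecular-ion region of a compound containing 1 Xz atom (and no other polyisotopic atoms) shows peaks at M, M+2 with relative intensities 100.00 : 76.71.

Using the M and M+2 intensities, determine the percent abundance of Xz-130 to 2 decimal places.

56.59%

Let p = fractional abundance of Xz-130. I(M+2)/I(M) = [C(1,1)·p^0·(1−p)] / p^1 = 1·(1−p)/p = 76.71/100.00 = 0.7671
(1−p)/p = 0.7671/1 = 0.7671  ⇒  p = 1/(1 + 0.7671) = 0.5659
Xz-130: 56.59%, Xz-132: 43.41%.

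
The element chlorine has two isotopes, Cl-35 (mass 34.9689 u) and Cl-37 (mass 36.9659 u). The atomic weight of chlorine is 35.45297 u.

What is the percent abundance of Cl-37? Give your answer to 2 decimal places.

24.24%

With x = fraction of Cl-35 (so Cl-37 is 1 − x):
34.9689·x + 36.9659·(1 − x) = 35.45297
(34.9689 − 36.9659)·x = 35.45297 − 36.9659
x = -1.51293 / -1.9970 = 0.75760 → 75.76% Cl-35, 24.24% Cl-37.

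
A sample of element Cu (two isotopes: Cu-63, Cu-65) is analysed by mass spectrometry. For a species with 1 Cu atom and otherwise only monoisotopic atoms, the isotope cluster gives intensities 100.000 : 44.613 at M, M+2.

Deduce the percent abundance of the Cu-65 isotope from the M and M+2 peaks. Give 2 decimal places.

30.85%

If p is the fraction of Cu that is Cu-63, then I(M+2)/I(M) = [C(1,1)·p^0·(1−p)] / p^1 = 1·(1−p)/p = 44.613/100.000 = 0.4461
(1−p)/p = 0.4461/1 = 0.4461  ⇒  p = 1/(1 + 0.4461) = 0.6915
Cu-63: 69.15%, Cu-65: 30.85%.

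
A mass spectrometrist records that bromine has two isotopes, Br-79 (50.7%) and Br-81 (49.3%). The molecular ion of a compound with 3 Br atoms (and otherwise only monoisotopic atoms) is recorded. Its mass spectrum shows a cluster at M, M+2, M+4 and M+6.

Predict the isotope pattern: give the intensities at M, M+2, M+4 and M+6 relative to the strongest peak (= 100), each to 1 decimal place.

34.3 : 100.0 : 97.2 : 31.5

Each Br atom is independently Br-79 (p = 0.507) or Br-81 (q = 0.493); the cluster is the binomial expansion (p + q)^3.
P(M) = 0.507^3 = 0.130324
P(M+2) = 3 × 0.507^2 × 0.493^1 = 0.380175
P(M+4) = 3 × 0.507^1 × 0.493^2 = 0.369678
P(M+6) = 0.493^3 = 0.119823
The M+2 peak is largest (0.380175); scaling to 100 gives 34.3 : 100.0 : 97.2 : 31.5.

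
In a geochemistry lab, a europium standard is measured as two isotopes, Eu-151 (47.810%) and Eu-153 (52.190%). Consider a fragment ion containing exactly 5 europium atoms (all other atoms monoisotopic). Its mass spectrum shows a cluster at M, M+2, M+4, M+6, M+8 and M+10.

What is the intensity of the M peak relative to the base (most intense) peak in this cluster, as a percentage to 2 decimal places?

7.69%

(0.47810 + 0.52190)^5 gives M 0.0250, M+2 0.1363, M+4 0.2977, M+6 0.3249, M+8 0.1774, M+10 0.0387; the largest is M+6.
P(M+6) = C(5,3) × 0.47810^2 × 0.52190^3 = 10 × 0.22857961 × 0.14215492 = 0.324937 (base)
P(M) = C(5,0) × 0.47810^5 × 0.52190^0 = 1 × 0.02498007 × 1.0000 = 0.024980
Relative intensity = 0.024980 / 0.324937 × 100 = 7.69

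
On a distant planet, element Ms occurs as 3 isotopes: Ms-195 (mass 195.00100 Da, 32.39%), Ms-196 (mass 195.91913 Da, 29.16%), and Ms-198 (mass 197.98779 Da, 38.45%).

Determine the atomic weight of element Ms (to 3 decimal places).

196.417 Da

The abundance-weighted mean is 0.3239 × 195.00100 + 0.2916 × 195.91913 + 0.3845 × 197.98779
= 63.160824 + 57.130018 + 76.126305 = 196.417147 Da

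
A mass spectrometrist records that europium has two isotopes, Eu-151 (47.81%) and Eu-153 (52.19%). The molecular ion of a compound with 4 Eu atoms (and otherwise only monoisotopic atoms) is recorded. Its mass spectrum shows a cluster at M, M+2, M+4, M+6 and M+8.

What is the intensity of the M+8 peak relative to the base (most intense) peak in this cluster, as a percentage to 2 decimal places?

Term probabilities: M 0.0522, M+2 0.2281, M+4 0.3736, M+6 0.2719, M+8 0.0742. Base peak = M+4.
P(M+4) = C(4,2) × 0.4781^2 × 0.5219^2 = 6 × 0.22857961 × 0.27237961 = 0.373563 (base)
P(M+8) = C(4,4) × 0.4781^0 × 0.5219^4 = 1 × 1.0000 × 0.07419065 = 0.074191
Relative intensity = 0.074191 / 0.373563 × 100 = 19.86

19.86%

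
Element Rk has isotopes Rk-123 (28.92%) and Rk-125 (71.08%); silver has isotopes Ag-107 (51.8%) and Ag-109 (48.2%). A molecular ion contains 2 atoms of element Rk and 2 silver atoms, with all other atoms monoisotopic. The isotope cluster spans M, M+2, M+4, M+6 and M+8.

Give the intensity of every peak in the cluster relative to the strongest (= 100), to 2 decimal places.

Element Rk pattern (n=2): 0.08363664 : 0.41112672 : 0.50523664
Silver pattern (n=2): 0.268324 : 0.499352 : 0.232324
Convolve the two distributions (both contribute in 2-u steps):
  M: 0.08363664×0.268324 = 0.022442
  M+2: 0.08363664×0.499352 + 0.41112672×0.268324 = 0.152079
  M+4: 0.08363664×0.232324 + 0.41112672×0.499352 + 0.50523664×0.268324 = 0.360295
  M+6: 0.41112672×0.232324 + 0.50523664×0.499352 = 0.347806
  M+8: 0.50523664×0.232324 = 0.117379
Scale to base peak (0.360295) = 100: 6.23 : 42.21 : 100.00 : 96.53 : 32.58

6.23 : 42.21 : 100.00 : 96.53 : 32.58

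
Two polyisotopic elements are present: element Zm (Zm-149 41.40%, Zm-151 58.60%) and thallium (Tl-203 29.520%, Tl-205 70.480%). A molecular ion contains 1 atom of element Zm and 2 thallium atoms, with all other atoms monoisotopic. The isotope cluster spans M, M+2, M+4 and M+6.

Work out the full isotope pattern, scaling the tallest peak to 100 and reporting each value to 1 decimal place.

8.0 : 49.7 : 100.0 : 64.8

Element Zm pattern (n=1): 0.4140 : 0.5860
Thallium pattern (n=2): 0.08714304 : 0.41611392 : 0.49674304
Convolve the two distributions (both contribute in 2-u steps):
  M: 0.4140×0.08714304 = 0.036077
  M+2: 0.4140×0.41611392 + 0.5860×0.08714304 = 0.223337
  M+4: 0.4140×0.49674304 + 0.5860×0.41611392 = 0.449494
  M+6: 0.5860×0.49674304 = 0.291091
Scale to base peak (0.449494) = 100: 8.0 : 49.7 : 100.0 : 64.8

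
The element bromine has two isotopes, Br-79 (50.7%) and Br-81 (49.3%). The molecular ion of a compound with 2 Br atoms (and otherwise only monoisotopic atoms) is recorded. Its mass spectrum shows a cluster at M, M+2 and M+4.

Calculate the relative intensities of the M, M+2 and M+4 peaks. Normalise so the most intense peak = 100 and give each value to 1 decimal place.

Expanding (0.507 + 0.493)^2:
P(M) = 0.507^2 = 0.257049
P(M+2) = 2 × 0.507^1 × 0.493^1 = 0.499902
P(M+4) = 0.493^2 = 0.243049
The M+2 peak is largest (0.499902); scaling to 100 gives 51.4 : 100.0 : 48.6.

51.4 : 100.0 : 48.6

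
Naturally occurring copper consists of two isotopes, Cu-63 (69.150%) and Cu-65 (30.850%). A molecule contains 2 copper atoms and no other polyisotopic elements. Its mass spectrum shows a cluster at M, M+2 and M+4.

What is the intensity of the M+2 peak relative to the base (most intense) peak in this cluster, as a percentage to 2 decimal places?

89.23%

Binomial terms of (0.69150 + 0.30850)^2: M 0.4782, M+2 0.4267, M+4 0.0952 → M is the base peak.
P(M) = C(2,0) × 0.69150^2 × 0.30850^0 = 1 × 0.47817225 × 1.0000 = 0.478172 (base)
P(M+2) = C(2,1) × 0.69150^1 × 0.30850^1 = 2 × 0.6915 × 0.3085 = 0.426656
Relative intensity = 0.426656 / 0.478172 × 100 = 89.23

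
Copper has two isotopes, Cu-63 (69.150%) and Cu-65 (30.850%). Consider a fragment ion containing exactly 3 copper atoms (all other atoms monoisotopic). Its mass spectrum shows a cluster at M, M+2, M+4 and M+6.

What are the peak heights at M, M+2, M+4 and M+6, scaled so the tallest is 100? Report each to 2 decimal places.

74.72 : 100.00 : 44.61 : 6.63

The 3 Cu atoms are independent, so intensities follow the terms of (0.69150 + 0.30850)^3.
P(M) = 0.69150^3 = 0.330656
P(M+2) = 3 × 0.69150^2 × 0.30850^1 = 0.442548
P(M+4) = 3 × 0.69150^1 × 0.30850^2 = 0.197435
P(M+6) = 0.30850^3 = 0.029361
The M+2 peak is largest (0.442548); scaling to 100 gives 74.72 : 100.00 : 44.61 : 6.63.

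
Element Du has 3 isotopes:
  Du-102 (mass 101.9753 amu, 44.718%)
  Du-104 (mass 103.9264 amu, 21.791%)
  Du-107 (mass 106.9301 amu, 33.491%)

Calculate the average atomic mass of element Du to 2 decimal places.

104.06 amu

Weight each isotope mass by its fractional abundance: 0.44718 × 101.9753 + 0.21791 × 103.9264 + 0.33491 × 106.9301
= 45.60131 + 22.64660 + 35.81196 = 104.05987 amu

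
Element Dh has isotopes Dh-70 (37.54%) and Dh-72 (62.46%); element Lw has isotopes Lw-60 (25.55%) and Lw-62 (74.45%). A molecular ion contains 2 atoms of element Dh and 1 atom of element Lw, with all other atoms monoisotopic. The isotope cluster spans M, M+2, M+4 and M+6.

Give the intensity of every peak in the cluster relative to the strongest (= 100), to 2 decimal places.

Element Dh pattern (n=2): 0.14092516 : 0.46894968 : 0.39012516
Element Lw pattern (n=1): 0.2555 : 0.7445
Convolve the two distributions (both contribute in 2-u steps):
  M: 0.14092516×0.2555 = 0.036006
  M+2: 0.14092516×0.7445 + 0.46894968×0.2555 = 0.224735
  M+4: 0.46894968×0.7445 + 0.39012516×0.2555 = 0.448810
  M+6: 0.39012516×0.7445 = 0.290448
Scale to base peak (0.448810) = 100: 8.02 : 50.07 : 100.00 : 64.72

8.02 : 50.07 : 100.00 : 64.72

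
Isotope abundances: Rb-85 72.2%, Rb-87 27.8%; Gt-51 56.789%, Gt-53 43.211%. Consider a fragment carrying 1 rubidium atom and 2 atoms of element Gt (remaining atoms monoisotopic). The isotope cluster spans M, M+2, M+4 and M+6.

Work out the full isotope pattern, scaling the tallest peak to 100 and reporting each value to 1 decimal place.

Rubidium pattern (n=1): 0.7220 : 0.2780
Element Gt pattern (n=2): 0.32249905 : 0.4907819 : 0.18671905
Convolve the two distributions (both contribute in 2-u steps):
  M: 0.7220×0.32249905 = 0.232844
  M+2: 0.7220×0.4907819 + 0.2780×0.32249905 = 0.443999
  M+4: 0.7220×0.18671905 + 0.2780×0.4907819 = 0.271249
  M+6: 0.2780×0.18671905 = 0.051908
Scale to base peak (0.443999) = 100: 52.4 : 100.0 : 61.1 : 11.7

52.4 : 100.0 : 61.1 : 11.7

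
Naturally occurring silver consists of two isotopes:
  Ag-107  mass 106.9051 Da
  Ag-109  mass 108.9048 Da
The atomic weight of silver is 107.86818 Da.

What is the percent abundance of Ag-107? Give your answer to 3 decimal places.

51.839%

With x = fraction of Ag-107 (so Ag-109 is 1 − x):
106.9051·x + 108.9048·(1 − x) = 107.86818
(106.9051 − 108.9048)·x = 107.86818 − 108.9048
x = -1.03662 / -1.9997 = 0.51839 → 51.839% Ag-107, 48.161% Ag-109.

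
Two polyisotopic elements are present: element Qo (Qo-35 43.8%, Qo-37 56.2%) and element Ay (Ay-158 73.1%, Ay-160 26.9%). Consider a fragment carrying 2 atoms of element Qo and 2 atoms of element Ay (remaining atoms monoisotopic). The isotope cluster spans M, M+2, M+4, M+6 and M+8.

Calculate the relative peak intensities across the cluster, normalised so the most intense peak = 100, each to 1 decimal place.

Element Qo pattern (n=2): 0.191844 : 0.492312 : 0.315844
Element Ay pattern (n=2): 0.534361 : 0.393278 : 0.072361
Convolve the two distributions (both contribute in 2-u steps):
  M: 0.191844×0.534361 = 0.102514
  M+2: 0.191844×0.393278 + 0.492312×0.534361 = 0.338520
  M+4: 0.191844×0.072361 + 0.492312×0.393278 + 0.315844×0.534361 = 0.376272
  M+6: 0.492312×0.072361 + 0.315844×0.393278 = 0.159839
  M+8: 0.315844×0.072361 = 0.022855
Scale to base peak (0.376272) = 100: 27.2 : 90.0 : 100.0 : 42.5 : 6.1

27.2 : 90.0 : 100.0 : 42.5 : 6.1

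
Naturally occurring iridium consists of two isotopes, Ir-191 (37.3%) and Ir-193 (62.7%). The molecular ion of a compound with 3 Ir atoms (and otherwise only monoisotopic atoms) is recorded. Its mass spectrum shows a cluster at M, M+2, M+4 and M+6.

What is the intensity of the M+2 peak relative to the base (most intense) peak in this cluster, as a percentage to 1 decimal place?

Binomial terms of (0.373 + 0.627)^3: M 0.0519, M+2 0.2617, M+4 0.4399, M+6 0.2465 → M+4 is the base peak.
P(M+4) = C(3,2) × 0.373^1 × 0.627^2 = 3 × 0.3730 × 0.393129 = 0.439911 (base)
P(M+2) = C(3,1) × 0.373^2 × 0.627^1 = 3 × 0.139129 × 0.6270 = 0.261702
Relative intensity = 0.261702 / 0.439911 × 100 = 59.5

59.5%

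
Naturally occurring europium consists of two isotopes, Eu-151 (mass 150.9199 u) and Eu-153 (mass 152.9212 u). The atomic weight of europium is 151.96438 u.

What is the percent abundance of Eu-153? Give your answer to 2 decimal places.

Let x be the fractional abundance of Eu-151; then Eu-153 has abundance 1 − x.
150.9199·x + 152.9212·(1 − x) = 151.96438
(150.9199 − 152.9212)·x = 151.96438 − 152.9212
x = -0.95682 / -2.0013 = 0.47810 → 47.81% Eu-151, 52.19% Eu-153.

52.19%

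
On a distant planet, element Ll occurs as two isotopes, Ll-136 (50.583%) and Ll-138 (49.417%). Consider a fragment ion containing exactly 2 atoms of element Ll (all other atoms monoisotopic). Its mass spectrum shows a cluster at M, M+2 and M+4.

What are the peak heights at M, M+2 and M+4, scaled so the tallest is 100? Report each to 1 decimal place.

51.2 : 100.0 : 48.8

Each Ll atom is independently Ll-136 (p = 0.50583) or Ll-138 (q = 0.49417); the cluster is the binomial expansion (p + q)^2.
P(M) = 0.50583^2 = 0.255864
P(M+2) = 2 × 0.50583^1 × 0.49417^1 = 0.499932
P(M+4) = 0.49417^2 = 0.244204
The M+2 peak is largest (0.499932); scaling to 100 gives 51.2 : 100.0 : 48.8.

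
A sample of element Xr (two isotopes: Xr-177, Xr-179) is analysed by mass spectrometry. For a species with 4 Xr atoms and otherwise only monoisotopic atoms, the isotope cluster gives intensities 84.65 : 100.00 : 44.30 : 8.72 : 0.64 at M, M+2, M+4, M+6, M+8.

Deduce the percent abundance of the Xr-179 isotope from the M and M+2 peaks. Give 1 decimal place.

22.8%

Let p = fractional abundance of Xr-177. I(M+2)/I(M) = [C(4,1)·p^3·(1−p)] / p^4 = 4·(1−p)/p = 100.00/84.65 = 1.1813
(1−p)/p = 1.1813/4 = 0.2953  ⇒  p = 1/(1 + 0.2953) = 0.7720
Xr-177: 77.2%, Xr-179: 22.8%.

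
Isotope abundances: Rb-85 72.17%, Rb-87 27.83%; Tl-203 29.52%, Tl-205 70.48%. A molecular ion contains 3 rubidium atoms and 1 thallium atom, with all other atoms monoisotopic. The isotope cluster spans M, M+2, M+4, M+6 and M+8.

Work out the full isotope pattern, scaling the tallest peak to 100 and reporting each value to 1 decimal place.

28.2 : 100.0 : 90.5 : 31.7 : 3.9

Rubidium pattern (n=3): 0.37589809 : 0.43485841 : 0.16768892 : 0.02155458
Thallium pattern (n=1): 0.2952 : 0.7048
Convolve the two distributions (both contribute in 2-u steps):
  M: 0.37589809×0.2952 = 0.110965
  M+2: 0.37589809×0.7048 + 0.43485841×0.2952 = 0.393303
  M+4: 0.43485841×0.7048 + 0.16768892×0.2952 = 0.355990
  M+6: 0.16768892×0.7048 + 0.02155458×0.2952 = 0.124550
  M+8: 0.02155458×0.7048 = 0.015192
Scale to base peak (0.393303) = 100: 28.2 : 100.0 : 90.5 : 31.7 : 3.9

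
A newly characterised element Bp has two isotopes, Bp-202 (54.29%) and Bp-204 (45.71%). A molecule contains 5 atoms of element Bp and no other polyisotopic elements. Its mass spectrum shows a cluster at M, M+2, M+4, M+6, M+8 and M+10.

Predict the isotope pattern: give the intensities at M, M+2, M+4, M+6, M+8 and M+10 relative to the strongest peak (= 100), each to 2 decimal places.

Expanding (0.5429 + 0.4571)^5:
P(M) = 0.5429^5 = 0.047163
P(M+2) = 5 × 0.5429^4 × 0.4571^1 = 0.198546
P(M+4) = 10 × 0.5429^3 × 0.4571^2 = 0.334335
P(M+6) = 10 × 0.5429^2 × 0.4571^3 = 0.281497
P(M+8) = 5 × 0.5429^1 × 0.4571^4 = 0.118504
P(M+10) = 0.4571^5 = 0.019955
The M+4 peak is largest (0.334335); scaling to 100 gives 14.11 : 59.39 : 100.00 : 84.20 : 35.44 : 5.97.

14.11 : 59.39 : 100.00 : 84.20 : 35.44 : 5.97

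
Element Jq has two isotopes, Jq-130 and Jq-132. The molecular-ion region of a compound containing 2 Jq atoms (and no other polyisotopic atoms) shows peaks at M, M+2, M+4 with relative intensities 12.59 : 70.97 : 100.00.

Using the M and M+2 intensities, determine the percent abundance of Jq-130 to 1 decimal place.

Let p = fractional abundance of Jq-130. I(M+2)/I(M) = [C(2,1)·p^1·(1−p)] / p^2 = 2·(1−p)/p = 70.97/12.59 = 5.6370
(1−p)/p = 5.6370/2 = 2.8185  ⇒  p = 1/(1 + 2.8185) = 0.2619
Jq-130: 26.2%, Jq-132: 73.8%.

26.2%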